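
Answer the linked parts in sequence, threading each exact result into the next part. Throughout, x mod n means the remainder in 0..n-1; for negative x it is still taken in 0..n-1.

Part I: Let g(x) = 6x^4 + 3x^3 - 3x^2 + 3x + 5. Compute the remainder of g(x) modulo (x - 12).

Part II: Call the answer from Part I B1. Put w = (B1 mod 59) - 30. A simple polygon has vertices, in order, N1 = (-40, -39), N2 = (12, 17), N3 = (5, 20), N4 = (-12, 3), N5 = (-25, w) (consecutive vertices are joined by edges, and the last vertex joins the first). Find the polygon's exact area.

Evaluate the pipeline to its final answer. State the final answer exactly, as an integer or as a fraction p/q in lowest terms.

1016

Part I: remainder = value at the root: 6*(12)^4 + 3*(12)^3 - 3*(12)^2 + 3*(12)^1 + 5 = (124416) + (5184) + (-432) + (36) + (5) = 129209; answer 129209
Part II: B1 = 129209; w = 28; cross terms: (-40*17 - 12*-39)=-212, (12*20 - 5*17)=155, (5*3 - -12*20)=255, (-12*28 - -25*3)=-261, (-25*-39 - -40*28)=2095; twice the area = |2032| = 2032; area = 1016; answer 1016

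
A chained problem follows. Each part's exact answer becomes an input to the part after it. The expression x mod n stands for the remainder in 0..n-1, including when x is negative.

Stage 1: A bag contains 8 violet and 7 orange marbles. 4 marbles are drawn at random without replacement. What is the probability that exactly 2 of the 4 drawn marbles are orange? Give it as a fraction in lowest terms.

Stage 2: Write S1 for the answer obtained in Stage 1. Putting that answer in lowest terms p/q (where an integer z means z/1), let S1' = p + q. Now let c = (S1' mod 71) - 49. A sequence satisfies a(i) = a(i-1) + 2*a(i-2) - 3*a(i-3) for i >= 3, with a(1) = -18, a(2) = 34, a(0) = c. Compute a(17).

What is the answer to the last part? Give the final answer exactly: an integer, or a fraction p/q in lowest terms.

Stage 1: total draws C(15,4) = 1365; favorable C(7,2)*C(8,2) = 588; P = 28/65; answer 28/65
Stage 2: S1 = 28/65; threaded value p + q = 93; c = -27; a(3) = 1*(34) + 2*(-18) - 3*(-27) = 79; iterating: a(3)=79, a(4)=201, a(5)=257, a(6)=422, a(7)=333, a(8)=406, a(9)=-194, a(10)=-381, a(11)=-1987, a(12)=-2167, a(13)=-4998, a(14)=-3371, a(15)=-6866, a(16)=1386, a(17)=-2233; answer -2233

-2233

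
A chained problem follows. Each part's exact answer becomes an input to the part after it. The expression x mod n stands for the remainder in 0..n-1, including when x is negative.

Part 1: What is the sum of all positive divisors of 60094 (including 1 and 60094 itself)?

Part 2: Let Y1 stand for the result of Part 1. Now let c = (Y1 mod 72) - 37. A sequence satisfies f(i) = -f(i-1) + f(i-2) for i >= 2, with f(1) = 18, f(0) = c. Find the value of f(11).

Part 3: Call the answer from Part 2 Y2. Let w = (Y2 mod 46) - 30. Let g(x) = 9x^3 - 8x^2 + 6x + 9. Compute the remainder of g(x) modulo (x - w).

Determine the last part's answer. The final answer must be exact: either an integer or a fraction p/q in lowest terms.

-183132

Part 1: 60094 = 2 * 30047; sigma = (1 + 2) * (1 + 30047) = 3 * 30048 = 90144; answer 90144
Part 2: Y1 = 90144; c = -37; f(2) = -1*(18) + 1*(-37) = -55; iterating: f(2)=-55, f(3)=73, f(4)=-128, f(5)=201, f(6)=-329, f(7)=530, f(8)=-859, f(9)=1389, f(10)=-2248, f(11)=3637; answer 3637
Part 3: Y2 = 3637; w = -27; remainder = value at the root: 9*(-27)^3 - 8*(-27)^2 + 6*(-27)^1 + 9 = (-177147) + (-5832) + (-162) + (9) = -183132; answer -183132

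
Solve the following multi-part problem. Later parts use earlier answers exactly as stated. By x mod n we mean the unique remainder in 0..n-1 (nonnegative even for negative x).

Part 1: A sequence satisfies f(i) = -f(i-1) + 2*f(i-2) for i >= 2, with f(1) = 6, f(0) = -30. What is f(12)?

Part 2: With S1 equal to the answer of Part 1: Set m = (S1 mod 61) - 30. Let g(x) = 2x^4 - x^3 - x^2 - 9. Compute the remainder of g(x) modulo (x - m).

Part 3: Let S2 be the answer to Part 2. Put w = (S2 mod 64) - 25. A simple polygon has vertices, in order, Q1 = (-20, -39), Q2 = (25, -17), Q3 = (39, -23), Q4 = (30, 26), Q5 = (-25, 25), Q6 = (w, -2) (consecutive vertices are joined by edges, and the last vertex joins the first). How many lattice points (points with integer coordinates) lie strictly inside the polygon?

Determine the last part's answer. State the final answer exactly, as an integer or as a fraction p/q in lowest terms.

2128

Part 1: f(2) = -1*(6) + 2*(-30) = -66; iterating: f(2)=-66, f(3)=78, f(4)=-210, f(5)=366, f(6)=-786, f(7)=1518, f(8)=-3090, f(9)=6126, f(10)=-12306, f(11)=24558, f(12)=-49170; answer -49170
Part 2: S1 = -49170; m = 27; remainder = value at the root: 2*(27)^4 - 1*(27)^3 - 1*(27)^2 - 9 = (1062882) + (-19683) + (-729) + (-9) = 1042461; answer 1042461
Part 3: S2 = 1042461; w = 4; cross terms: (-20*-17 - 25*-39)=1315, (25*-23 - 39*-17)=88, (39*26 - 30*-23)=1704, (30*25 - -25*26)=1400, (-25*-2 - 4*25)=-50, (4*-39 - -20*-2)=-196; twice the area = |4261| = 4261; area = 4261/2; boundary points = 1 + 2 + 1 + 1 + 1 + 1 = 7; strictly interior points = area - boundary/2 + 1 = 2128; answer 2128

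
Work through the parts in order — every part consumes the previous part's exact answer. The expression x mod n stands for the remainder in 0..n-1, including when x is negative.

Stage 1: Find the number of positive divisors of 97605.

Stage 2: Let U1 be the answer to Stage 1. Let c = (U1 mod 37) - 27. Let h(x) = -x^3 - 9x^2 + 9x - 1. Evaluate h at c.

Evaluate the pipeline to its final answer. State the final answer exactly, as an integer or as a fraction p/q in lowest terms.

Stage 1: 97605 = 3^4 * 5 * 241; number of divisors = (4+1) * (1+1) * (1+1) = 20; answer 20
Stage 2: U1 = 20; c = -7; -1*(-7)^3 - 9*(-7)^2 + 9*(-7)^1 - 1 = (343) + (-441) + (-63) + (-1) = -162; answer -162

-162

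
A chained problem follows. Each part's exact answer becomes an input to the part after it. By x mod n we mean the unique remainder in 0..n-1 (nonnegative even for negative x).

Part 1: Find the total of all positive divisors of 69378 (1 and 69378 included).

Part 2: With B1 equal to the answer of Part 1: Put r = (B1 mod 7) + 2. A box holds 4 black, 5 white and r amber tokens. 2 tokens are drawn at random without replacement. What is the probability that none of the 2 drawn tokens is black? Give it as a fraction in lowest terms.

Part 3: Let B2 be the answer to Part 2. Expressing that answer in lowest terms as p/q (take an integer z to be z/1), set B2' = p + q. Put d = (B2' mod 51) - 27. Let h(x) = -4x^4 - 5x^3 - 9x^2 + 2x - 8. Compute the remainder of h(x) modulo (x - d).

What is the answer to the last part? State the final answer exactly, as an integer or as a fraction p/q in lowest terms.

-3348

Part 1: 69378 = 2 * 3 * 31 * 373; sigma = (1 + 2) * (1 + 3) * (1 + 31) * (1 + 373) = 3 * 4 * 32 * 374 = 143616; answer 143616
Part 2: B1 = 143616; r = 6; total draws C(15,2) = 105; favorable C(11,2) = 55; P = 11/21; answer 11/21
Part 3: B2 = 11/21; threaded value p + q = 32; d = 5; remainder = value at the root: -4*(5)^4 - 5*(5)^3 - 9*(5)^2 + 2*(5)^1 - 8 = (-2500) + (-625) + (-225) + (10) + (-8) = -3348; answer -3348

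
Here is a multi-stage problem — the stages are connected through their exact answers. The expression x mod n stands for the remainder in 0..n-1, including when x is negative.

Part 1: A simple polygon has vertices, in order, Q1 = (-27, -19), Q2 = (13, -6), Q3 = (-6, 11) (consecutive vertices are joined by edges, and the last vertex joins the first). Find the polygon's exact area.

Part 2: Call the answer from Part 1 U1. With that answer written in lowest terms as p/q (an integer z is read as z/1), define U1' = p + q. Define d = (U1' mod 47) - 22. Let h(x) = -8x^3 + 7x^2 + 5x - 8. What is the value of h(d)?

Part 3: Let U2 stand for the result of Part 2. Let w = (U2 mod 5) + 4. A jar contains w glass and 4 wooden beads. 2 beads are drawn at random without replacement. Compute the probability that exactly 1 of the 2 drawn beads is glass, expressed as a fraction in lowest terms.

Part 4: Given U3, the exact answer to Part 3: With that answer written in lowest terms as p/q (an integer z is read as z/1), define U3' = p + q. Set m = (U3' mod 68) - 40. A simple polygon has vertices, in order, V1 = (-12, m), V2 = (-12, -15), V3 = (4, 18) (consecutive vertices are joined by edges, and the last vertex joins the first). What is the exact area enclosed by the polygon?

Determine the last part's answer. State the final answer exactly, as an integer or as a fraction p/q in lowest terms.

16

Part 1: cross terms: (-27*-6 - 13*-19)=409, (13*11 - -6*-6)=107, (-6*-19 - -27*11)=411; twice the area = |927| = 927; area = 927/2; answer 927/2
Part 2: U1 = 927/2; threaded value p + q = 929; d = 14; -8*(14)^3 + 7*(14)^2 + 5*(14)^1 - 8 = (-21952) + (1372) + (70) + (-8) = -20518; answer -20518
Part 3: U2 = -20518; w = 6; total draws C(10,2) = 45; favorable C(6,1)*C(4,1) = 24; P = 8/15; answer 8/15
Part 4: U3 = 8/15; threaded value p + q = 23; m = -17; cross terms: (-12*-15 - -12*-17)=-24, (-12*18 - 4*-15)=-156, (4*-17 - -12*18)=148; twice the area = |-32| = 32; area = 16; answer 16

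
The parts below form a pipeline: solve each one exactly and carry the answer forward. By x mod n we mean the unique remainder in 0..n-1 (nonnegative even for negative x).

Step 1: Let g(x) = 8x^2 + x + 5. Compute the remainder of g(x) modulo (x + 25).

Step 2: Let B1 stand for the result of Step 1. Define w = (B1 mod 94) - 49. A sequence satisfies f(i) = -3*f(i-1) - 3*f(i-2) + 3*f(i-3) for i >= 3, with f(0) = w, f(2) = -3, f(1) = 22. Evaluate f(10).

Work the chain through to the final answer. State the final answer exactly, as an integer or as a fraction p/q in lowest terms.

9261

Step 1: remainder = value at the root: 8*(-25)^2 + 1*(-25)^1 + 5 = (5000) + (-25) + (5) = 4980; answer 4980
Step 2: B1 = 4980; w = 43; f(3) = -3*(-3) - 3*(22) + 3*(43) = 72; iterating: f(3)=72, f(4)=-141, f(5)=198, f(6)=45, f(7)=-1152, f(8)=3915, f(9)=-8154, f(10)=9261; answer 9261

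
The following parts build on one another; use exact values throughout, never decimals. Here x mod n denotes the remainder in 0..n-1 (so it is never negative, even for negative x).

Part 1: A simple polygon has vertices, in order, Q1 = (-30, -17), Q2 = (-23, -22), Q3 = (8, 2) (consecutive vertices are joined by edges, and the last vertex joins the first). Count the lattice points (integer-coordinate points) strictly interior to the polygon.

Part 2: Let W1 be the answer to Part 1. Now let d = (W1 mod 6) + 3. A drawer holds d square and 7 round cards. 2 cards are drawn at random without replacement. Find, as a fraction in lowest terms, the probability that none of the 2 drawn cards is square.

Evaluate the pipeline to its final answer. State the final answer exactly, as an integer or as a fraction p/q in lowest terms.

Part 1: cross terms: (-30*-22 - -23*-17)=269, (-23*2 - 8*-22)=130, (8*-17 - -30*2)=-76; twice the area = |323| = 323; area = 323/2; boundary points = 1 + 1 + 19 = 21; strictly interior points = area - boundary/2 + 1 = 152; answer 152
Part 2: W1 = 152; d = 5; total draws C(12,2) = 66; favorable C(7,2) = 21; P = 7/22; answer 7/22

7/22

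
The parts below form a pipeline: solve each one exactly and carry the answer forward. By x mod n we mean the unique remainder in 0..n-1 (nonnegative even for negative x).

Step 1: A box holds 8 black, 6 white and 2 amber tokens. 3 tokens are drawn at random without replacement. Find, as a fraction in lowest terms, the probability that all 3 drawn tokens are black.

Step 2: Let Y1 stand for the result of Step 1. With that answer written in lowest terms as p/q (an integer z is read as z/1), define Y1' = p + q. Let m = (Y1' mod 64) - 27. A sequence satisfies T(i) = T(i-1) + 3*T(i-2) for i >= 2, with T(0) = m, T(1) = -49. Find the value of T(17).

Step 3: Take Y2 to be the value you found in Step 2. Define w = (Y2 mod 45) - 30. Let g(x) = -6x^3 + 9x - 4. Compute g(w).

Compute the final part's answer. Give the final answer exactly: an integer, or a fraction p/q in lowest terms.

Step 1: total draws C(16,3) = 560; favorable C(8,3) = 56; P = 1/10; answer 1/10
Step 2: Y1 = 1/10; threaded value p + q = 11; m = -16; T(2) = 1*(-49) + 3*(-16) = -97; iterating: T(2)=-97, T(3)=-244, T(4)=-535, T(5)=-1267, T(6)=-2872, T(7)=-6673, T(8)=-15289, T(9)=-35308, T(10)=-81175, T(11)=-187099, T(12)=-430624, T(13)=-991921, T(14)=-2283793, T(15)=-5259556, T(16)=-12110935, T(17)=-27889603; answer -27889603
Step 3: Y2 = -27889603; w = -28; -6*(-28)^3 + 9*(-28)^1 - 4 = (131712) + (-252) + (-4) = 131456; answer 131456

131456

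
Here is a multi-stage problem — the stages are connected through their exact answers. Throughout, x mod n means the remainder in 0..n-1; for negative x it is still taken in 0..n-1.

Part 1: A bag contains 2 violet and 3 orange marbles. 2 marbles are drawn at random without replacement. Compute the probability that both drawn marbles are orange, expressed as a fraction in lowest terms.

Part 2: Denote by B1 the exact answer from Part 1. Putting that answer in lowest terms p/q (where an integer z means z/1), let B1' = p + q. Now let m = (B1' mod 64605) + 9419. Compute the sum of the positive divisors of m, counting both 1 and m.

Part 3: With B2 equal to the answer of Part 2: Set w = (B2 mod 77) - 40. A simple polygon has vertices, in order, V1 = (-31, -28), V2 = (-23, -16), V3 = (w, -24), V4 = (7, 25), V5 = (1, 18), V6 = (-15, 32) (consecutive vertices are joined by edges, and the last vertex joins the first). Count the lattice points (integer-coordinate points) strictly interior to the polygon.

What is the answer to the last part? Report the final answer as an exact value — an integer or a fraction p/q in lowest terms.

Part 1: total draws C(5,2) = 10; favorable C(3,2) = 3; P = 3/10; answer 3/10
Part 2: B1 = 3/10; threaded value p + q = 13; m = 9432; 9432 = 2^3 * 3^2 * 131; sigma = (1 + 2 + 4 + 8) * (1 + 3 + 9) * (1 + 131) = 15 * 13 * 132 = 25740; answer 25740
Part 3: B2 = 25740; w = -18; cross terms: (-31*-16 - -23*-28)=-148, (-23*-24 - -18*-16)=264, (-18*25 - 7*-24)=-282, (7*18 - 1*25)=101, (1*32 - -15*18)=302, (-15*-28 - -31*32)=1412; twice the area = |1649| = 1649; area = 1649/2; boundary points = 4 + 1 + 1 + 1 + 2 + 4 = 13; strictly interior points = area - boundary/2 + 1 = 819; answer 819

819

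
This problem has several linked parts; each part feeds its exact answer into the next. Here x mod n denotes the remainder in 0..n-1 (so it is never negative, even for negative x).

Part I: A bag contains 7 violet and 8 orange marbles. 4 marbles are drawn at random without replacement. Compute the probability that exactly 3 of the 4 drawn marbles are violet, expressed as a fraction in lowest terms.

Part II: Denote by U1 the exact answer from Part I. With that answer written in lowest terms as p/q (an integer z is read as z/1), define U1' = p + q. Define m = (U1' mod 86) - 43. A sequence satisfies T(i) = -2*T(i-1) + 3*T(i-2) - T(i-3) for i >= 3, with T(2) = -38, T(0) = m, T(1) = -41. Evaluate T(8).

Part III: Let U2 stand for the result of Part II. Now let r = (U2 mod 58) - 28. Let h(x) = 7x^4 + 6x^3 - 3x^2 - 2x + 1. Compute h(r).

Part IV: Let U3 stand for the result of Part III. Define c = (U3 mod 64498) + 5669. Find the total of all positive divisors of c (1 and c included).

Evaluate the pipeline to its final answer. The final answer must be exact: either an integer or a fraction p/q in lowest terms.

Part I: total draws C(15,4) = 1365; favorable C(7,3)*C(8,1) = 280; P = 8/39; answer 8/39
Part II: U1 = 8/39; threaded value p + q = 47; m = 4; T(3) = -2*(-38) + 3*(-41) - 1*(4) = -51; iterating: T(3)=-51, T(4)=29, T(5)=-173, T(6)=484, T(7)=-1516, T(8)=4657; answer 4657
Part III: U2 = 4657; r = -11; 7*(-11)^4 + 6*(-11)^3 - 3*(-11)^2 - 2*(-11)^1 + 1 = (102487) + (-7986) + (-363) + (22) + (1) = 94161; answer 94161
Part IV: U3 = 94161; c = 35332; 35332 = 2^2 * 11^2 * 73; sigma = (1 + 2 + 4) * (1 + 11 + 121) * (1 + 73) = 7 * 133 * 74 = 68894; answer 68894

68894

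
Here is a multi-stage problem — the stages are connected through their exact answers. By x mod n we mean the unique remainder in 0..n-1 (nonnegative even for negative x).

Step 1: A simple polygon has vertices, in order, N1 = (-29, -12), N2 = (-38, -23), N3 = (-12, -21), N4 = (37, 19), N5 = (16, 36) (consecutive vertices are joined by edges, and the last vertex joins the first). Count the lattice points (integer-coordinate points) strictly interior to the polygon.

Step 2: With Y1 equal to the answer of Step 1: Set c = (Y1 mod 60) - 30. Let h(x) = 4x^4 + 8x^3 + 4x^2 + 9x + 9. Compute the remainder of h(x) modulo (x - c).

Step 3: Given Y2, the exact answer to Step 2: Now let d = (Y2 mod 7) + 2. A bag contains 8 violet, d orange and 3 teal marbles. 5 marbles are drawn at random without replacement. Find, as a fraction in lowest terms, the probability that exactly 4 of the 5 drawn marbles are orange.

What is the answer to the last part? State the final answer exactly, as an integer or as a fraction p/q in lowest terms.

55/4368

Step 1: cross terms: (-29*-23 - -38*-12)=211, (-38*-21 - -12*-23)=522, (-12*19 - 37*-21)=549, (37*36 - 16*19)=1028, (16*-12 - -29*36)=852; twice the area = |3162| = 3162; area = 1581; boundary points = 1 + 2 + 1 + 1 + 3 = 8; strictly interior points = area - boundary/2 + 1 = 1578; answer 1578
Step 2: Y1 = 1578; c = -12; remainder = value at the root: 4*(-12)^4 + 8*(-12)^3 + 4*(-12)^2 + 9*(-12)^1 + 9 = (82944) + (-13824) + (576) + (-108) + (9) = 69597; answer 69597
Step 3: Y2 = 69597; d = 5; total draws C(16,5) = 4368; favorable C(5,4)*C(11,1) = 55; P = 55/4368; answer 55/4368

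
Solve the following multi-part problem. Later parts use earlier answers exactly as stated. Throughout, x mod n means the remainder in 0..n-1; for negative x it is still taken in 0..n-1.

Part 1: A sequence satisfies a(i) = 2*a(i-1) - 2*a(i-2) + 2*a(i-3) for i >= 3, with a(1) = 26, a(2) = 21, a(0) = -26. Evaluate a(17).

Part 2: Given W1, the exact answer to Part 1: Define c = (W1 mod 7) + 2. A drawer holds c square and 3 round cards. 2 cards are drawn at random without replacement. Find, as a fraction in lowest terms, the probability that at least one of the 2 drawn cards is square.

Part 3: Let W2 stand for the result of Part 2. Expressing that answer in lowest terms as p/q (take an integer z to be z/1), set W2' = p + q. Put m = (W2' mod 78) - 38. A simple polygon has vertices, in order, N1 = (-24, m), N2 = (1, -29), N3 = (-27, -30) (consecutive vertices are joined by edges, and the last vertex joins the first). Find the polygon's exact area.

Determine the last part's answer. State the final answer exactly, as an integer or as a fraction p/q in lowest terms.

137/2

Part 1: a(3) = 2*(21) - 2*(26) + 2*(-26) = -62; iterating: a(3)=-62, a(4)=-114, a(5)=-62, a(6)=-20, a(7)=-144, a(8)=-372, a(9)=-496, a(10)=-536, a(11)=-824, a(12)=-1568, a(13)=-2560, a(14)=-3632, a(15)=-5280, a(16)=-8416, a(17)=-13536; answer -13536
Part 2: W1 = -13536; c = 4; total draws C(7,2) = 21; complement C(3,2) = 3; favorable 21 - 3 = 18; P = 6/7; answer 6/7
Part 3: W2 = 6/7; threaded value p + q = 13; m = -25; cross terms: (-24*-29 - 1*-25)=721, (1*-30 - -27*-29)=-813, (-27*-25 - -24*-30)=-45; twice the area = |-137| = 137; area = 137/2; answer 137/2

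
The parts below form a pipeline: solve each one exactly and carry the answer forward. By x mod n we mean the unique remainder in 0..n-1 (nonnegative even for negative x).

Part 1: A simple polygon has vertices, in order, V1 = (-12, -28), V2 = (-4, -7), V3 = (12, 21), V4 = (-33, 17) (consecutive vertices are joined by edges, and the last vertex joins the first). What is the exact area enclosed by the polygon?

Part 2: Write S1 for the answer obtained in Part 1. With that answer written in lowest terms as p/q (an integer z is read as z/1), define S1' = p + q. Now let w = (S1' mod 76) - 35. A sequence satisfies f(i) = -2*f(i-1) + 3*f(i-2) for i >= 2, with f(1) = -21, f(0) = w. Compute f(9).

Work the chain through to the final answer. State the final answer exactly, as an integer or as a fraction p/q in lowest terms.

Part 1: cross terms: (-12*-7 - -4*-28)=-28, (-4*21 - 12*-7)=0, (12*17 - -33*21)=897, (-33*-28 - -12*17)=1128; twice the area = |1997| = 1997; area = 1997/2; answer 1997/2
Part 2: S1 = 1997/2; threaded value p + q = 1999; w = -12; f(2) = -2*(-21) + 3*(-12) = 6; iterating: f(2)=6, f(3)=-75, f(4)=168, f(5)=-561, f(6)=1626, f(7)=-4935, f(8)=14748, f(9)=-44301; answer -44301

-44301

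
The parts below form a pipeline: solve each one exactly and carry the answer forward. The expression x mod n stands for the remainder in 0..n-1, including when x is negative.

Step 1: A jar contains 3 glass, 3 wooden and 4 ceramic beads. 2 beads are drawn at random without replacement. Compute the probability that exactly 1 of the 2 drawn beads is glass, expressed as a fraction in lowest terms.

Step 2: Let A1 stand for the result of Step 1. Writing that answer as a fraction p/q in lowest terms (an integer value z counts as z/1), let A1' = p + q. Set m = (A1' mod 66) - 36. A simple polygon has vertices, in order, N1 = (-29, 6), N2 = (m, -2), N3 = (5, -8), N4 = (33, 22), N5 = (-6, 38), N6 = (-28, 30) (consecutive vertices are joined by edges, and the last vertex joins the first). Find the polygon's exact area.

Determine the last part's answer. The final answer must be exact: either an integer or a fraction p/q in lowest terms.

1805

Step 1: total draws C(10,2) = 45; favorable C(3,1)*C(7,1) = 21; P = 7/15; answer 7/15
Step 2: A1 = 7/15; threaded value p + q = 22; m = -14; cross terms: (-29*-2 - -14*6)=142, (-14*-8 - 5*-2)=122, (5*22 - 33*-8)=374, (33*38 - -6*22)=1386, (-6*30 - -28*38)=884, (-28*6 - -29*30)=702; twice the area = |3610| = 3610; area = 1805; answer 1805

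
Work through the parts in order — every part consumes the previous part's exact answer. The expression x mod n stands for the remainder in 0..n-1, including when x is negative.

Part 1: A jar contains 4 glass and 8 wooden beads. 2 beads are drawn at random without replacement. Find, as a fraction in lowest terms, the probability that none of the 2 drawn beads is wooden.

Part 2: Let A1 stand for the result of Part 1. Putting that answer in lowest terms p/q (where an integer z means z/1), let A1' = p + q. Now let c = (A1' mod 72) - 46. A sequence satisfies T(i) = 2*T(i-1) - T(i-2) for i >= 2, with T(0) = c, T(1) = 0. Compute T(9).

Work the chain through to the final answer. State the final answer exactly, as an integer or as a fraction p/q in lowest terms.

Part 1: total draws C(12,2) = 66; favorable C(4,2) = 6; P = 1/11; answer 1/11
Part 2: A1 = 1/11; threaded value p + q = 12; c = -34; T(2) = 2*(0) - 1*(-34) = 34; iterating: T(2)=34, T(3)=68, T(4)=102, T(5)=136, T(6)=170, T(7)=204, T(8)=238, T(9)=272; answer 272

272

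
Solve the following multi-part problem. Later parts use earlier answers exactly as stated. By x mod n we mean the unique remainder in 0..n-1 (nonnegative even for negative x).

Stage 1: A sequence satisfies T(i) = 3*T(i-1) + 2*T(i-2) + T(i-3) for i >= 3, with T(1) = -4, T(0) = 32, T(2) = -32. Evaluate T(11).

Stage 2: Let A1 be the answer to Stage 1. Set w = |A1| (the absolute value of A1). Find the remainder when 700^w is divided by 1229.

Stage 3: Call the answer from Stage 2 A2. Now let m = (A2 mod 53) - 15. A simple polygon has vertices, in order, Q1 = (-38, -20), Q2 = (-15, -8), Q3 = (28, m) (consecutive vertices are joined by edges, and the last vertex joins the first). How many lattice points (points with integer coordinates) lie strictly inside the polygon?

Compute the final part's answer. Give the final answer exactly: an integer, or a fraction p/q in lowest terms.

Stage 1: T(3) = 3*(-32) + 2*(-4) + 1*(32) = -72; iterating: T(3)=-72, T(4)=-284, T(5)=-1028, T(6)=-3724, T(7)=-13512, T(8)=-49012, T(9)=-177784, T(10)=-644888, T(11)=-2339244; answer -2339244
Stage 2: A1 = -2339244; w = 2339244; squarings mod 1229: 700^1=700, 700^2=858, 700^4=1222, 700^8=49, 700^16=1172, 700^32=791, 700^64=120, 700^128=881, 700^256=662, 700^512=720, 700^1024=991, 700^2048=110, 700^4096=1039, 700^8192=459, 700^16384=522, 700^32768=875, 700^65536=1187, 700^131072=535, 700^262144=1097, 700^524288=218, 700^1048576=822, 700^2097152=963; 700^2339244 = 700^4 * 700^8 * 700^32 * 700^128 * 700^256 * 700^4096 * 700^8192 * 700^32768 * 700^65536 * 700^131072 * 700^2097152 = 531 (mod 1229); answer 531
Stage 3: A2 = 531; m = -14; cross terms: (-38*-8 - -15*-20)=4, (-15*-14 - 28*-8)=434, (28*-20 - -38*-14)=-1092; twice the area = |-654| = 654; area = 327; boundary points = 1 + 1 + 6 = 8; strictly interior points = area - boundary/2 + 1 = 324; answer 324

324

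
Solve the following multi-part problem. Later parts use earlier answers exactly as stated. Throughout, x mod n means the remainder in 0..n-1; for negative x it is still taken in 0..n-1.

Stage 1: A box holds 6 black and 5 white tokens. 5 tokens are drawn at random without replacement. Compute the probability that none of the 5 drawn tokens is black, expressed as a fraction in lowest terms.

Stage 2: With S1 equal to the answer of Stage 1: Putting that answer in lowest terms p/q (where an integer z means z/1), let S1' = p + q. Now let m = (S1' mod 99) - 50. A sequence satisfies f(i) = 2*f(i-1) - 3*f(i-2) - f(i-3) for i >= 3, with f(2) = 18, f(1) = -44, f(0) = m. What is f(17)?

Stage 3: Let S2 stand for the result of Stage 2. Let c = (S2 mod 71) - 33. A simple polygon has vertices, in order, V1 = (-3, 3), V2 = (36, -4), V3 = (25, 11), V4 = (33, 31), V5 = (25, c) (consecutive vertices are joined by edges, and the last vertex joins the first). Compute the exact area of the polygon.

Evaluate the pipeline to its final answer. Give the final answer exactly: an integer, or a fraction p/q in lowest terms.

470

Stage 1: total draws C(11,5) = 462; favorable C(5,5) = 1; P = 1/462; answer 1/462
Stage 2: S1 = 1/462; threaded value p + q = 463; m = 17; f(3) = 2*(18) - 3*(-44) - 1*(17) = 151; iterating: f(3)=151, f(4)=292, f(5)=113, f(6)=-801, f(7)=-2233, f(8)=-2176, f(9)=3148, f(10)=15057, f(11)=22846, f(12)=-2627, f(13)=-88849, f(14)=-192663, f(15)=-116152, f(16)=434534, f(17)=1410187; answer 1410187
Stage 3: S2 = 1410187; c = 23; cross terms: (-3*-4 - 36*3)=-96, (36*11 - 25*-4)=496, (25*31 - 33*11)=412, (33*23 - 25*31)=-16, (25*3 - -3*23)=144; twice the area = |940| = 940; area = 470; answer 470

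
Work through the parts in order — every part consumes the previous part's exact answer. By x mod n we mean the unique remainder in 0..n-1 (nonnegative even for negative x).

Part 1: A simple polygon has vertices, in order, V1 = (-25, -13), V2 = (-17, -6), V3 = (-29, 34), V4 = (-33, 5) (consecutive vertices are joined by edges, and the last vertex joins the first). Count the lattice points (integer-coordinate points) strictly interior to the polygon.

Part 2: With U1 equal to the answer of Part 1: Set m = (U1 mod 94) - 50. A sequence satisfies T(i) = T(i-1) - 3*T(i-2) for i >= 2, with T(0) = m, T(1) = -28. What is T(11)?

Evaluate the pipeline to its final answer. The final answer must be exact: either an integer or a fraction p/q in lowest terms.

Part 1: cross terms: (-25*-6 - -17*-13)=-71, (-17*34 - -29*-6)=-752, (-29*5 - -33*34)=977, (-33*-13 - -25*5)=554; twice the area = |708| = 708; area = 354; boundary points = 1 + 4 + 1 + 2 = 8; strictly interior points = area - boundary/2 + 1 = 351; answer 351
Part 2: U1 = 351; m = 19; T(2) = 1*(-28) - 3*(19) = -85; iterating: T(2)=-85, T(3)=-1, T(4)=254, T(5)=257, T(6)=-505, T(7)=-1276, T(8)=239, T(9)=4067, T(10)=3350, T(11)=-8851; answer -8851

-8851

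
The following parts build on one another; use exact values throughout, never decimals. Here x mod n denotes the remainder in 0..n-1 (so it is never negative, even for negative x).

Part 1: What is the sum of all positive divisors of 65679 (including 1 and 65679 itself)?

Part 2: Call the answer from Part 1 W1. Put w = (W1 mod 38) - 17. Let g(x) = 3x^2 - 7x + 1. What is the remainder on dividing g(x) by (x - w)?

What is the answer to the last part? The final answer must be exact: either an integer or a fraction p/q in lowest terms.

99

Part 1: 65679 = 3 * 21893; sigma = (1 + 3) * (1 + 21893) = 4 * 21894 = 87576; answer 87576
Part 2: W1 = 87576; w = 7; remainder = value at the root: 3*(7)^2 - 7*(7)^1 + 1 = (147) + (-49) + (1) = 99; answer 99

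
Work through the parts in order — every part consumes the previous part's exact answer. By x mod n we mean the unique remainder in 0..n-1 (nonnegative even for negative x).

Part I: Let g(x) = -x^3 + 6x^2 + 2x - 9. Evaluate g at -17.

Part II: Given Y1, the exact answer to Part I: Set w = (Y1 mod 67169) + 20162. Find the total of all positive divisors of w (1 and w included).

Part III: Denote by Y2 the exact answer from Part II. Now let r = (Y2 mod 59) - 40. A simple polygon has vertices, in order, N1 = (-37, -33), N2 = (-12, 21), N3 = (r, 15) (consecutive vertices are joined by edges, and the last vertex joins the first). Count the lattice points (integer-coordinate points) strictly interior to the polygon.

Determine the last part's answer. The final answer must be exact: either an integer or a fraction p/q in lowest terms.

Part I: -1*(-17)^3 + 6*(-17)^2 + 2*(-17)^1 - 9 = (4913) + (1734) + (-34) + (-9) = 6604; answer 6604
Part II: Y1 = 6604; w = 26766; 26766 = 2 * 3^2 * 1487; sigma = (1 + 2) * (1 + 3 + 9) * (1 + 1487) = 3 * 13 * 1488 = 58032; answer 58032
Part III: Y2 = 58032; r = -5; cross terms: (-37*21 - -12*-33)=-1173, (-12*15 - -5*21)=-75, (-5*-33 - -37*15)=720; twice the area = |-528| = 528; area = 264; boundary points = 1 + 1 + 16 = 18; strictly interior points = area - boundary/2 + 1 = 256; answer 256

256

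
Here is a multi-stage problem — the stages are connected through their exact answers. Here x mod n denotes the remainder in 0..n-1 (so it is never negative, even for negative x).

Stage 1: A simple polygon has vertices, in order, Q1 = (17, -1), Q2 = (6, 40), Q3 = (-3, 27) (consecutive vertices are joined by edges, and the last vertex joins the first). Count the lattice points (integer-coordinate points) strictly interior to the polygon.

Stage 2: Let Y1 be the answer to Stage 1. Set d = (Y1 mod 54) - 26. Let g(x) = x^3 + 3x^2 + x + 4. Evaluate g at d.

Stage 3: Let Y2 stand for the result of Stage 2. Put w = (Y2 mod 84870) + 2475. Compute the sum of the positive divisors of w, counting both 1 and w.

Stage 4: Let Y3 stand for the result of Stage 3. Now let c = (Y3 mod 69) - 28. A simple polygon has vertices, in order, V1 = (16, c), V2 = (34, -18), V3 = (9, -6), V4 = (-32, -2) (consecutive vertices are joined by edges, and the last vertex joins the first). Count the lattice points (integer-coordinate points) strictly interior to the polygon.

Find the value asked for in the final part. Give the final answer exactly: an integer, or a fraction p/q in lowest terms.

Stage 1: cross terms: (17*40 - 6*-1)=686, (6*27 - -3*40)=282, (-3*-1 - 17*27)=-456; twice the area = |512| = 512; area = 256; boundary points = 1 + 1 + 4 = 6; strictly interior points = area - boundary/2 + 1 = 254; answer 254
Stage 2: Y1 = 254; d = 12; 1*(12)^3 + 3*(12)^2 + 1*(12)^1 + 4 = (1728) + (432) + (12) + (4) = 2176; answer 2176
Stage 3: Y2 = 2176; w = 4651; 4651 is prime, so its only divisors are 1 and 4651; sigma = 1 + 4651 = 4652; answer 4652
Stage 4: Y3 = 4652; c = 1; cross terms: (16*-18 - 34*1)=-322, (34*-6 - 9*-18)=-42, (9*-2 - -32*-6)=-210, (-32*1 - 16*-2)=0; twice the area = |-574| = 574; area = 287; boundary points = 1 + 1 + 1 + 3 = 6; strictly interior points = area - boundary/2 + 1 = 285; answer 285

285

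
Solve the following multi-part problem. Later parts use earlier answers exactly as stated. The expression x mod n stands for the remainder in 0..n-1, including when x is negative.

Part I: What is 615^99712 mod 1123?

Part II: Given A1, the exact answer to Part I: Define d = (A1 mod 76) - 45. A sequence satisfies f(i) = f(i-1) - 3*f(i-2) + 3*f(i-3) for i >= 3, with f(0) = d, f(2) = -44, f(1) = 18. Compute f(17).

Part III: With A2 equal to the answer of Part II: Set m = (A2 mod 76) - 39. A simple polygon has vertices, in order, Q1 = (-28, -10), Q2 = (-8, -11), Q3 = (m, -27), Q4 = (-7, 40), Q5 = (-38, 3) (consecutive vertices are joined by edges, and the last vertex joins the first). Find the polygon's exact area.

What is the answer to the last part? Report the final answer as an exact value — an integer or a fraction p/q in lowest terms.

3391/2

Part I: squarings mod 1123: 615^1=615, 615^2=897, 615^4=541, 615^8=701, 615^16=650, 615^32=252, 615^64=616, 615^128=1005, 615^256=448, 615^512=810, 615^1024=268, 615^2048=1075, 615^4096=58, 615^8192=1118, 615^16384=25, 615^32768=625, 615^65536=944; 615^99712 = 615^128 * 615^256 * 615^1024 * 615^32768 * 615^65536 = 837 (mod 1123); answer 837
Part II: A1 = 837; d = -44; f(3) = 1*(-44) - 3*(18) + 3*(-44) = -230; iterating: f(3)=-230, f(4)=-44, f(5)=514, f(6)=-44, f(7)=-1718, f(8)=-44, f(9)=4978, f(10)=-44, f(11)=-15110, f(12)=-44, f(13)=45154, f(14)=-44, f(15)=-135638, f(16)=-44, f(17)=406738; answer 406738
Part III: A2 = 406738; m = 23; cross terms: (-28*-11 - -8*-10)=228, (-8*-27 - 23*-11)=469, (23*40 - -7*-27)=731, (-7*3 - -38*40)=1499, (-38*-10 - -28*3)=464; twice the area = |3391| = 3391; area = 3391/2; answer 3391/2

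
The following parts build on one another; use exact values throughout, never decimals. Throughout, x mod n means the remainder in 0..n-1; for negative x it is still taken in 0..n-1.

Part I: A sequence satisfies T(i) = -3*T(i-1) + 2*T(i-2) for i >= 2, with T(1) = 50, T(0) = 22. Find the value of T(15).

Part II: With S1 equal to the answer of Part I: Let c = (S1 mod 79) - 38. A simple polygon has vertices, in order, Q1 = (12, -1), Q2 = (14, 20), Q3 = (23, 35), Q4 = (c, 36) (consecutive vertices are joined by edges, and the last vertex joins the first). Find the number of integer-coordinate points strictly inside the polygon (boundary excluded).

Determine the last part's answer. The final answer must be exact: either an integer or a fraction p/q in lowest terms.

824

Part I: T(2) = -3*(50) + 2*(22) = -106; iterating: T(2)=-106, T(3)=418, T(4)=-1466, T(5)=5234, T(6)=-18634, T(7)=66370, T(8)=-236378, T(9)=841874, T(10)=-2998378, T(11)=10678882, T(12)=-38033402, T(13)=135457970, T(14)=-482440714, T(15)=1718238082; answer 1718238082
Part II: S1 = 1718238082; c = -27; cross terms: (12*20 - 14*-1)=254, (14*35 - 23*20)=30, (23*36 - -27*35)=1773, (-27*-1 - 12*36)=-405; twice the area = |1652| = 1652; area = 826; boundary points = 1 + 3 + 1 + 1 = 6; strictly interior points = area - boundary/2 + 1 = 824; answer 824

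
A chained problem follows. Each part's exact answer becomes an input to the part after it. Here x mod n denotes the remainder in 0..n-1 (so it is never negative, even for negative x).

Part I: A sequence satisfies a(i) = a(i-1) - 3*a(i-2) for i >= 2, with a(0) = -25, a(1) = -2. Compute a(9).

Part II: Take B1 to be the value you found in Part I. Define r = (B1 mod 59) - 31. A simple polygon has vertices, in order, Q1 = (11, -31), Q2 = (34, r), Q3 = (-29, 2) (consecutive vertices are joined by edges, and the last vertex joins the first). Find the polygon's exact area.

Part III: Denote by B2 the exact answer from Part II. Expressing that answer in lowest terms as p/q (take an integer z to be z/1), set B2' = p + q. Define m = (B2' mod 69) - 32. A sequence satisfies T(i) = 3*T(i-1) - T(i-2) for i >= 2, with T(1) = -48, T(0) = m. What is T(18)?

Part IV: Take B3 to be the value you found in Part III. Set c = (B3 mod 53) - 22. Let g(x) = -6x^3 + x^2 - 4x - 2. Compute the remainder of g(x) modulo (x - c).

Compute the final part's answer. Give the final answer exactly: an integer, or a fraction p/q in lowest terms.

181

Part I: a(2) = 1*(-2) - 3*(-25) = 73; iterating: a(2)=73, a(3)=79, a(4)=-140, a(5)=-377, a(6)=43, a(7)=1174, a(8)=1045, a(9)=-2477; answer -2477
Part II: B1 = -2477; r = -30; cross terms: (11*-30 - 34*-31)=724, (34*2 - -29*-30)=-802, (-29*-31 - 11*2)=877; twice the area = |799| = 799; area = 799/2; answer 799/2
Part III: B2 = 799/2; threaded value p + q = 801; m = 10; T(2) = 3*(-48) - 1*(10) = -154; iterating: T(2)=-154, T(3)=-414, T(4)=-1088, T(5)=-2850, T(6)=-7462, T(7)=-19536, T(8)=-51146, T(9)=-133902, T(10)=-350560, T(11)=-917778, T(12)=-2402774, T(13)=-6290544, T(14)=-16468858, T(15)=-43116030, T(16)=-112879232, T(17)=-295521666, T(18)=-773685766; answer -773685766
Part IV: B3 = -773685766; c = -3; remainder = value at the root: -6*(-3)^3 + 1*(-3)^2 - 4*(-3)^1 - 2 = (162) + (9) + (12) + (-2) = 181; answer 181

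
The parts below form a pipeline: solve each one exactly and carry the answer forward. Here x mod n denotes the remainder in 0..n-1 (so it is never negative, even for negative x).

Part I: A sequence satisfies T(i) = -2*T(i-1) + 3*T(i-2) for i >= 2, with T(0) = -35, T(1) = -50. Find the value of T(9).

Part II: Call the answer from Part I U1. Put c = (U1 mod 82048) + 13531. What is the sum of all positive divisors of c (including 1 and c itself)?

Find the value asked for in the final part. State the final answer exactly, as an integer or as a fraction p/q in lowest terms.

28976

Part I: T(2) = -2*(-50) + 3*(-35) = -5; iterating: T(2)=-5, T(3)=-140, T(4)=265, T(5)=-950, T(6)=2695, T(7)=-8240, T(8)=24565, T(9)=-73850; answer -73850
Part II: U1 = -73850; c = 21729; 21729 = 3 * 7243; sigma = (1 + 3) * (1 + 7243) = 4 * 7244 = 28976; answer 28976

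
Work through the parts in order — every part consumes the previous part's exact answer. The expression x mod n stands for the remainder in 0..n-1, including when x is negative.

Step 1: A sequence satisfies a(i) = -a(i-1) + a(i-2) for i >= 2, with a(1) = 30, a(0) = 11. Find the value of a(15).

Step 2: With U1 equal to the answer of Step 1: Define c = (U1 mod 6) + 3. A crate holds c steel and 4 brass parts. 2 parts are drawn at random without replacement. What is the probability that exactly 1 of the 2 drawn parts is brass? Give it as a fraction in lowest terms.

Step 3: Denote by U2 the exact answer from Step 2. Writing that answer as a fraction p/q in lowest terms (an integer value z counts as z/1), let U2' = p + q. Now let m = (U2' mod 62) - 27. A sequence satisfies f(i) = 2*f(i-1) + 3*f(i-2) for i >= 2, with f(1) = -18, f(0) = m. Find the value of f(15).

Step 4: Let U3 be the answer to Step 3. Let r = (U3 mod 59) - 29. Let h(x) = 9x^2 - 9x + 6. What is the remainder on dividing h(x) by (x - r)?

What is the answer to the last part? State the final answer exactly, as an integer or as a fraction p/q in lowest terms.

Step 1: a(2) = -1*(30) + 1*(11) = -19; iterating: a(2)=-19, a(3)=49, a(4)=-68, a(5)=117, a(6)=-185, a(7)=302, a(8)=-487, a(9)=789, a(10)=-1276, a(11)=2065, a(12)=-3341, a(13)=5406, a(14)=-8747, a(15)=14153; answer 14153
Step 2: U1 = 14153; c = 8; total draws C(12,2) = 66; favorable C(4,1)*C(8,1) = 32; P = 16/33; answer 16/33
Step 3: U2 = 16/33; threaded value p + q = 49; m = 22; f(2) = 2*(-18) + 3*(22) = 30; iterating: f(2)=30, f(3)=6, f(4)=102, f(5)=222, f(6)=750, f(7)=2166, f(8)=6582, f(9)=19662, f(10)=59070, f(11)=177126, f(12)=531462, f(13)=1594302, f(14)=4782990, f(15)=14348886; answer 14348886
Step 4: U3 = 14348886; r = -2; remainder = value at the root: 9*(-2)^2 - 9*(-2)^1 + 6 = (36) + (18) + (6) = 60; answer 60

60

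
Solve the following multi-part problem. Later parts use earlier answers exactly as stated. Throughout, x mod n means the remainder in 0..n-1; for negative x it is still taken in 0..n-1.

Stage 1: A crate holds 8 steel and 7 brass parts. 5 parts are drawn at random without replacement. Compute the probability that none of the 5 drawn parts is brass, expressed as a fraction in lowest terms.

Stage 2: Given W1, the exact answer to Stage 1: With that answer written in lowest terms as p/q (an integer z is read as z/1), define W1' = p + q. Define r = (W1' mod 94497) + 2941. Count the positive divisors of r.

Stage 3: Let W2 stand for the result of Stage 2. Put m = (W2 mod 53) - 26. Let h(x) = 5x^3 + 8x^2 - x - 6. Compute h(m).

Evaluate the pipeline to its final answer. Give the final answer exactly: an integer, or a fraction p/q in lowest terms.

Stage 1: total draws C(15,5) = 3003; favorable C(8,5) = 56; P = 8/429; answer 8/429
Stage 2: W1 = 8/429; threaded value p + q = 437; r = 3378; 3378 = 2 * 3 * 563; number of divisors = (1+1) * (1+1) * (1+1) = 8; answer 8
Stage 3: W2 = 8; m = -18; 5*(-18)^3 + 8*(-18)^2 - 1*(-18)^1 - 6 = (-29160) + (2592) + (18) + (-6) = -26556; answer -26556

-26556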